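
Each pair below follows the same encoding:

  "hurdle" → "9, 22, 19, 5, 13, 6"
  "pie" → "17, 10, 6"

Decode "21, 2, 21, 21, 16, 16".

tattoo

h is letter #8 and maps to 9: an offset of 1. The number is (letter's place in the alphabet, a=1) + 1.
Reversing it on 21, 2, 21, 21, 16, 16: 21→(21−1)÷1=20=t, 2→(2−1)÷1=1=a, 21→(21−1)÷1=20=t, 21→(21−1)÷1=20=t, 16→(16−1)÷1=15=o, 16→(16−1)÷1=15=o.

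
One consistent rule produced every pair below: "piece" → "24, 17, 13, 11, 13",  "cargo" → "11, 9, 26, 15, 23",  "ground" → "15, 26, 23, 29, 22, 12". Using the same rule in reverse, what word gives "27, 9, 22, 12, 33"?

sandy

p is letter #16 and maps to 24: an offset of 8. Each letter is replaced by its alphabet position (a=1..z=26) + 8.
Reversing it on 27, 9, 22, 12, 33: 27→(27−8)÷1=19=s, 9→(9−8)÷1=1=a, 22→(22−8)÷1=14=n, 12→(12−8)÷1=4=d, 33→(33−8)÷1=25=y.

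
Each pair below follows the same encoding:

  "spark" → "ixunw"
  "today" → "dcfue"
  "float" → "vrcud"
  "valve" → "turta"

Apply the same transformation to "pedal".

s(18)→i(8) and p(15)→x(23) fit y≡21x+20 (mod 26); the inverse of 21 mod 26 is 5. This is an affine cipher: with a=0,…,z=25, each position x becomes (21x+20) mod 26.
On pedal: p(15)→21·15+20≡23=x; e(4)→21·4+20≡0=a; d(3)→21·3+20≡5=f; a(0)→21·0+20≡20=u; l(11)→21·11+20≡17=r (all mod 26).

xafur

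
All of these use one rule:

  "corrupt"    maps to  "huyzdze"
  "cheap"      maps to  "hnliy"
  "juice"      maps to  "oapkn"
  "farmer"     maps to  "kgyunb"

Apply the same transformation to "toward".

yudian

In corrupt: c→h is +5, o→u is +6, r→y is +7, r→z is +8 — the shift increases by 1 each position. Letter i (0-indexed) is shifted by i+5, so successive shifts are 5, 6, 7, ….
For toward: t+5=y, o+6=u, w+7=d, a+8=i, r+9=a, d+10=n.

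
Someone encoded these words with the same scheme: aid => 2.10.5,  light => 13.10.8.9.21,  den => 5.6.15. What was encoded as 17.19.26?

a is letter #1 and maps to 2: an offset of 1. The number is (letter's place in the alphabet, a=1) + 1.
Reversing it on 17.19.26: 17→(17−1)÷1=16=p, 19→(19−1)÷1=18=r, 26→(26−1)÷1=25=y.

pry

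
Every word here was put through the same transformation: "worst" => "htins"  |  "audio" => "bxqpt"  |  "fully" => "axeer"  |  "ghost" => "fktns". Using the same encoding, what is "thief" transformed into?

w(22)→h(7) and o(14)→t(19) fit y≡5x+1 (mod 26); the inverse of 5 mod 26 is 21. This is an affine cipher: with a=0,…,z=25, each position x becomes (5x+1) mod 26.
On thief: t(19)→5·19+1≡18=s; h(7)→5·7+1≡10=k; i(8)→5·8+1≡15=p; e(4)→5·4+1≡21=v; f(5)→5·5+1≡0=a (all mod 26).

skpva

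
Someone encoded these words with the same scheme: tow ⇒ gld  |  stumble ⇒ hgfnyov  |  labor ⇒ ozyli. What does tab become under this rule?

gzy

Each pair mirrors across the alphabet (t↔g, o↔l, w↔d): positions sum to 25. This is the alphabet-reversal cipher (Atbash): a becomes z, b becomes y, etc.
On tab: t↔g, a↔z, b↔y.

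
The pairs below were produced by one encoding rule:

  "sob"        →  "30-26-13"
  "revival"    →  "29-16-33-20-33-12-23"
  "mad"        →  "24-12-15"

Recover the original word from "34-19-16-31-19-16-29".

whether

s is letter #19 and maps to 30: an offset of 11. Each letter is replaced by its alphabet position (a=1..z=26) + 11.
Undoing it on 34-19-16-31-19-16-29: 34→(34−11)÷1=23=w, 19→(19−11)÷1=8=h, 16→(16−11)÷1=5=e, 31→(31−11)÷1=20=t, 19→(19−11)÷1=8=h, 16→(16−11)÷1=5=e, 29→(29−11)÷1=18=r.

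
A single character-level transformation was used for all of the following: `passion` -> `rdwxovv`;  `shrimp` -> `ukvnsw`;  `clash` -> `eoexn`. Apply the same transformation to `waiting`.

ydmyouo

In passion: p→r is +2, a→d is +3, s→w is +4, s→x is +5 — the shift increases by 1 each position. Each letter shifts forward by (position + 2), i.e. 2, 3, 4, … — the shift grows by one for each successive letter.
For waiting: w+2=y, a+3=d, i+4=m, t+5=y, i+6=o, n+7=u, g+8=o.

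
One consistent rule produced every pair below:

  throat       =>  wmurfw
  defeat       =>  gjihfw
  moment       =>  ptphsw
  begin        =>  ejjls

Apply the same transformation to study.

vyxgd

Shifts by position in throat: pos 0: t→w (+3), pos 1: h→m (+5), pos 2: r→u (+3), pos 3: o→r (+3), pos 4: a→f (+5), pos 5: t→w (+3) — repeating every 3. A repeating key of period 3 is used — shifts +3, +5, +3 over and over.
For study: s+3=v, t+5=y, u+3=x, d+3=g, y+5=d.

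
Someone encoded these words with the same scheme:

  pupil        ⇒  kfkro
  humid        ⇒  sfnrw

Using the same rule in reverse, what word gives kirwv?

This is the alphabet-reversal cipher (Atbash): a becomes z, b becomes y, etc.
Decoding kirwv: k↔p, i↔r, r↔i, w↔d, v↔e.

pride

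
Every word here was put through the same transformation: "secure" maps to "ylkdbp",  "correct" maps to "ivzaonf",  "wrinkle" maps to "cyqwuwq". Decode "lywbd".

Each letter shifts forward by (position + 6), i.e. 6, 7, 8, … — the shift grows by one for each successive letter.
Undoing it on lywbd: l−6=f, y−7=r, w−8=o, b−9=s, d−10=t.

frost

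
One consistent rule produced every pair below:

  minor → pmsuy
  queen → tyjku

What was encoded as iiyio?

fetch

In minor: m→p is +3, i→m is +4, n→s is +5, o→u is +6 — the shift increases by 1 each position. The shift increases by 1 at each position, starting from +3: 3, 4, 5, ….
Reversing it on iiyio: i−3=f, i−4=e, y−5=t, i−6=c, o−7=h.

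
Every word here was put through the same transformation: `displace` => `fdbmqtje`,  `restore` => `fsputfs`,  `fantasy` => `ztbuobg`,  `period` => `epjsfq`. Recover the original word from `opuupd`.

Two steps: reverse the string, then apply a Caesar shift of +1.
Decoding opuupd: shift back: o−1=n, p−1=o, u−1=t, u−1=t, p−1=o, d−1=c → nottoc; then reverse → cotton.

cotton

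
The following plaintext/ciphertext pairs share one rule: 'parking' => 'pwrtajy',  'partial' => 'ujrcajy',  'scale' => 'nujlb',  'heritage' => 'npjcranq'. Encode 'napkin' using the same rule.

Read the word backwards and shift each letter +9.
For napkin: reverse → nikpan; then shift: n+9=w, i+9=r, k+9=t, p+9=y, a+9=j, n+9=w.

wrtyjw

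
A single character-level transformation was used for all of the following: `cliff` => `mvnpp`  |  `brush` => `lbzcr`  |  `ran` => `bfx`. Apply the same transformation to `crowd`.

The shift depends on letter class: consonant c→m is +10, but vowel i→n is +5. Vowels shift forward by 5 and consonants shift forward by 10.
For crowd: c(cons)+10=m, r(cons)+10=b, o(vowel)+5=t, w(cons)+10=g, d(cons)+10=n.

mbtgn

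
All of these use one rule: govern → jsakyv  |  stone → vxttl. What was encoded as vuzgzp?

squash

In govern: g→j is +3, o→s is +4, v→a is +5, e→k is +6 — the shift increases by 1 each position. Each letter shifts forward by (position + 3), i.e. 3, 4, 5, … — the shift grows by one for each successive letter.
Decoding vuzgzp: v−3=s, u−4=q, z−5=u, g−6=a, z−7=s, p−8=h.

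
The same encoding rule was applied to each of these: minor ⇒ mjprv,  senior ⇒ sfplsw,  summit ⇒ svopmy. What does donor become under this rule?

dpprv

The shift increases by 1 at each position, starting from +0: 0, 1, 2, ….
Applying it to donor: d+0=d, o+1=p, n+2=p, o+3=r, r+4=v.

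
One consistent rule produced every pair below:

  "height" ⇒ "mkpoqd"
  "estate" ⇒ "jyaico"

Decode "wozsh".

risky

In height: h→m is +5, e→k is +6, i→p is +7, g→o is +8 — the shift increases by 1 each position. Each letter shifts forward by (position + 5), i.e. 5, 6, 7, … — the shift grows by one for each successive letter.
Undoing it on wozsh: w−5=r, o−6=i, z−7=s, s−8=k, h−9=y.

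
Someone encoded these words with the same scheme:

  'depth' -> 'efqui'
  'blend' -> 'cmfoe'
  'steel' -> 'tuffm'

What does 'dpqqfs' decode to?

copper

Compare letters: d→e is +1, e→f is +1, p→q is +1 — a constant shift. It's a constant shift of +1 (ROT1).
Decoding dpqqfs: d−1=c, p−1=o, q−1=p, q−1=p, f−1=e, s−1=r.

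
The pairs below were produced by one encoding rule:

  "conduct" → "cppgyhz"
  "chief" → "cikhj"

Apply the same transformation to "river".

In conduct: c→c is +0, o→p is +1, n→p is +2, d→g is +3 — the shift increases by 1 each position. Each letter shifts forward by its position index (0, 1, 2, …) — the shift grows by one for each successive letter.
Applying it to river: r+0=r, i+1=j, v+2=x, e+3=h, r+4=v.

rjxhv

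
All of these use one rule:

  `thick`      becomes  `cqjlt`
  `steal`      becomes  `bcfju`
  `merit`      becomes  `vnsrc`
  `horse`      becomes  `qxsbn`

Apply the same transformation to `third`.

cqjam

Shifts by position in thick: pos 0: t→c (+9), pos 1: h→q (+9), pos 2: i→j (+1), pos 3: c→l (+9), pos 4: k→t (+9) — repeating every 3. It's a Vigenère-style cipher with numeric key [9,9,1]: position i shifts by key[i mod 3].
On third: t+9=c, h+9=q, i+1=j, r+9=a, d+9=m.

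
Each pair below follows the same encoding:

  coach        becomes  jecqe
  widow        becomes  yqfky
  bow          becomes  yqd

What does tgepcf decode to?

Read the word backwards and shift each letter +2.
Undoing it on tgepcf: shift back: t−2=r, g−2=e, e−2=c, p−2=n, c−2=a, f−2=d → recnad; then reverse → dancer.

dancer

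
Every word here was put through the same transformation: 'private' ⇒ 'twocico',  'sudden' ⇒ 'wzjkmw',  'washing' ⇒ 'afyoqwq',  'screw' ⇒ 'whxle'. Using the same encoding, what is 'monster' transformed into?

qttzbnb

In private: p→t is +4, r→w is +5, i→o is +6, v→c is +7 — the shift increases by 1 each position. The shift increases by 1 at each position, starting from +4: 4, 5, 6, ….
On monster: m+4=q, o+5=t, n+6=t, s+7=z, t+8=b, e+9=n, r+10=b.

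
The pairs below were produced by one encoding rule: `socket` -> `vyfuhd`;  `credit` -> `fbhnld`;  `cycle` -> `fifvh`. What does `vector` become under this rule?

The shifts repeat in a cycle of length 2: positions 0,1,… shift by +3, +10, then the pattern repeats.
On vector: v+3=y, e+10=o, c+3=f, t+10=d, o+3=r, r+10=b.

yofdrb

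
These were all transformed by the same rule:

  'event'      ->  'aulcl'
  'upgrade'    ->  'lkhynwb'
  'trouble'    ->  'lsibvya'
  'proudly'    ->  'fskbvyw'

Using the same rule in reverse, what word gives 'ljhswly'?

replace

The output letters match the input read backwards, each shifted +7: event reversed is tneve. Two steps: reverse the string, then apply a Caesar shift of +7.
Decoding ljhswly: shift back: l−7=e, j−7=c, h−7=a, s−7=l, w−7=p, l−7=e, y−7=r → ecalper; then reverse → replace.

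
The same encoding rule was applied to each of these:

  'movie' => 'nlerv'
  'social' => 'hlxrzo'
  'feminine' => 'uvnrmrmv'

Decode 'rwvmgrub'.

identify

Each pair mirrors across the alphabet (m↔n, o↔l, v↔e): positions sum to 25. This is the alphabet-reversal cipher (Atbash): a becomes z, b becomes y, etc.
Decoding rwvmgrub: r↔i, w↔d, v↔e, m↔n, g↔t, r↔i, u↔f, b↔y.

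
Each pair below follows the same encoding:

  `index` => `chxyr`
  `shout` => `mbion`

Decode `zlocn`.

Compare letters: i→c is +20, n→h is +20, d→x is +20 — a constant shift. This is a Caesar cipher with shift 20.
Decoding zlocn: z−20=f, l−20=r, o−20=u, c−20=i, n−20=t.

fruit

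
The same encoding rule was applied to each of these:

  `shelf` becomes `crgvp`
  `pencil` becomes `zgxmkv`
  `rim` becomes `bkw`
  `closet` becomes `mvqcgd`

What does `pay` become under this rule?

zci

The shift depends on letter class: consonant s→c is +10, but vowel e→g is +2. Vowels shift forward by 2 and consonants shift forward by 10.
For pay: p(cons)+10=z, a(vowel)+2=c, y(cons)+10=i.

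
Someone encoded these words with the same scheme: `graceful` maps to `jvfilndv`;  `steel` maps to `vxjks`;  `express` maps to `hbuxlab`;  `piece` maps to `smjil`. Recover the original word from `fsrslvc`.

comment

In graceful: g→j is +3, r→v is +4, a→f is +5, c→i is +6 — the shift increases by 1 each position. Each letter shifts forward by (position + 3), i.e. 3, 4, 5, … — the shift grows by one for each successive letter.
Reversing it on fsrslvc: f−3=c, s−4=o, r−5=m, s−6=m, l−7=e, v−8=n, c−9=t.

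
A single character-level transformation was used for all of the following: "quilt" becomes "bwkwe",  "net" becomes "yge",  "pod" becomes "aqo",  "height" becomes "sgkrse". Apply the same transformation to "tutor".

The rule splits by letter class: vowels +2, consonants +11.
Applying it to tutor: t(cons)+11=e, u(vowel)+2=w, t(cons)+11=e, o(vowel)+2=q, r(cons)+11=c.

eweqc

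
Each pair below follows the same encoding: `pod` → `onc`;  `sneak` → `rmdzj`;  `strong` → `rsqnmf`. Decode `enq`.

for

Compare letters: p→o is +25, o→n is +25, d→c is +25 — a constant shift. Every letter moves 25 places later in the alphabet, wrapping around z→a.
Undoing it on enq: e−25=f, n−25=o, q−25=r.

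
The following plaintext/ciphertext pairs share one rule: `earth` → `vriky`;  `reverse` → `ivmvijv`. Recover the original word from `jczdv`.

slime

Compare letters: e→v is +17, a→r is +17, r→i is +17 — a constant shift. Every letter moves 17 places later in the alphabet, wrapping around z→a.
Decoding jczdv: j−17=s, c−17=l, z−17=i, d−17=m, v−17=e.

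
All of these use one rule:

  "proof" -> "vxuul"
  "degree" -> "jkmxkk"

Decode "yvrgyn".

Compare letters: p→v is +6, r→x is +6, o→u is +6 — a constant shift. Every letter moves 6 places later in the alphabet, wrapping around z→a.
Decoding yvrgyn: y−6=s, v−6=p, r−6=l, g−6=a, y−6=s, n−6=h.

splash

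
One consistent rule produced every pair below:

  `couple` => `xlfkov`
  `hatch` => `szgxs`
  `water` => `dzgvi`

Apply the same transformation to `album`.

zoyfn

Each pair mirrors across the alphabet (c↔x, o↔l, u↔f): positions sum to 25. This is the alphabet-reversal cipher (Atbash): a becomes z, b becomes y, etc.
On album: a↔z, l↔o, b↔y, u↔f, m↔n.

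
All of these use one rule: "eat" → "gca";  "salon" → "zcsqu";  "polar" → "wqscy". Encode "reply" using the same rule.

ygwsf

Vowels shift forward by 2 and consonants shift forward by 7.
Applying it to reply: r(cons)+7=y, e(vowel)+2=g, p(cons)+7=w, l(cons)+7=s, y(cons)+7=f.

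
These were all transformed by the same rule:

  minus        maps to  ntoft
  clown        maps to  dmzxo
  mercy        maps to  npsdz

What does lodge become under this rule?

The shift depends on letter class: consonant m→n is +1, but vowel i→t is +11. Vowels shift forward by 11 and consonants shift forward by 1.
For lodge: l(cons)+1=m, o(vowel)+11=z, d(cons)+1=e, g(cons)+1=h, e(vowel)+11=p.

mzehp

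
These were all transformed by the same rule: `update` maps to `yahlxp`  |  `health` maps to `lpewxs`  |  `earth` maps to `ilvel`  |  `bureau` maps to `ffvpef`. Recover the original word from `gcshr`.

crown

Shifts by position in update: pos 0: u→y (+4), pos 1: p→a (+11), pos 2: d→h (+4), pos 3: a→l (+11) — repeating every 2. The shifts repeat in a cycle of length 2: positions 0,1,… shift by +4, +11, then the pattern repeats.
Reversing it on gcshr: g−4=c, c−11=r, s−4=o, h−11=w, r−4=n.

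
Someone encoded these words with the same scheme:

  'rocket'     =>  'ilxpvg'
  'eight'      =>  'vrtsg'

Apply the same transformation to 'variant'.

Letters are reflected about the middle of the alphabet (position → 25−position): Atbash.
Applying it to variant: v↔e, a↔z, r↔i, i↔r, a↔z, n↔m, t↔g.

ezirzmg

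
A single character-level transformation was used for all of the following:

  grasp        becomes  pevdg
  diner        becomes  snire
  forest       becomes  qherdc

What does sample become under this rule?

Each letter's alphabet position (a=0..z=25) is mapped through 25·x+21 mod 26 — an affine cipher.
For sample: s(18)→25·18+21≡3=d; a(0)→25·0+21≡21=v; m(12)→25·12+21≡9=j; p(15)→25·15+21≡6=g; l(11)→25·11+21≡10=k; e(4)→25·4+21≡17=r (all mod 26).

dvjgkr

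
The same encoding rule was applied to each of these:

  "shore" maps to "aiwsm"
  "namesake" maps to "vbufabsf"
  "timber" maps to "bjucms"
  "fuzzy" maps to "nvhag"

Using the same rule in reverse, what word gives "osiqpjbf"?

It's a Vigenère-style cipher with numeric key [8,1]: position i shifts by key[i mod 2].
Decoding osiqpjbf: o−8=g, s−1=r, i−8=a, q−1=p, p−8=h, j−1=i, b−8=t, f−1=e.

graphite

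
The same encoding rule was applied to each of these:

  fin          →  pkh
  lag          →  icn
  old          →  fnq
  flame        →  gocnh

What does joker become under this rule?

tgmql

Two steps: reverse the string, then apply a Caesar shift of +2.
On joker: reverse → rekoj; then shift: r+2=t, e+2=g, k+2=m, o+2=q, j+2=l.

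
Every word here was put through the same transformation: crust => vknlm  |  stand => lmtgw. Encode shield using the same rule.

labxew

Every letter moves 19 places later in the alphabet, wrapping around z→a.
On shield: s+19=l, h+19=a, i+19=b, e+19=x, l+19=e, d+19=w.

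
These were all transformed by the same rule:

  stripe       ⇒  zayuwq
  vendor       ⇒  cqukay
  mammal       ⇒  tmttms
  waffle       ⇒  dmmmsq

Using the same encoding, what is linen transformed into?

suuqu

The shift depends on letter class: consonant s→z is +7, but vowel i→u is +12. The rule splits by letter class: vowels +12, consonants +7.
On linen: l(cons)+7=s, i(vowel)+12=u, n(cons)+7=u, e(vowel)+12=q, n(cons)+7=u.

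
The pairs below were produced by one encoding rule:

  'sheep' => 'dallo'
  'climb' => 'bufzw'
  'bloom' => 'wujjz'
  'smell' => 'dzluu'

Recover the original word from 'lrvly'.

Treating letters as 0–25, the rule is x ↦ 5x + 17 (mod 26).
Undoing it on lrvly: l(11)→21·(11−17)≡4=e; r(17)→21·(17−17)≡0=a; v(21)→21·(21−17)≡6=g; l(11)→21·(11−17)≡4=e; y(24)→21·(24−17)≡17=r (all mod 26).

eager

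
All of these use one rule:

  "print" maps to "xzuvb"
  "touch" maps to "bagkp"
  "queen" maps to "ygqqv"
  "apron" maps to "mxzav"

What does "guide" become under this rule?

ogulq

The shift depends on letter class: consonant p→x is +8, but vowel i→u is +12. Vowels shift forward by 12 and consonants shift forward by 8.
For guide: g(cons)+8=o, u(vowel)+12=g, i(vowel)+12=u, d(cons)+8=l, e(vowel)+12=q.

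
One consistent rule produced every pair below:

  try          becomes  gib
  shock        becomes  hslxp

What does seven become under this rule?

Each pair mirrors across the alphabet (t↔g, r↔i, y↔b): positions sum to 25. This is the alphabet-reversal cipher (Atbash): a becomes z, b becomes y, etc.
On seven: s↔h, e↔v, v↔e, e↔v, n↔m.

hvevm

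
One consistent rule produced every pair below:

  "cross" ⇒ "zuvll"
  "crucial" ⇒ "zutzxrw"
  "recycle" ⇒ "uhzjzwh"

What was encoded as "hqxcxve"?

c(2)→z(25) and r(17)→u(20) fit y≡17x+17 (mod 26); the inverse of 17 mod 26 is 23. This is an affine cipher: with a=0,…,z=25, each position x becomes (17x+17) mod 26.
Undoing it on hqxcxve: h(7)→23·(7−17)≡4=e; q(16)→23·(16−17)≡3=d; x(23)→23·(23−17)≡8=i; c(2)→23·(2−17)≡19=t; x(23)→23·(23−17)≡8=i; v(21)→23·(21−17)≡14=o; e(4)→23·(4−17)≡13=n (all mod 26).

edition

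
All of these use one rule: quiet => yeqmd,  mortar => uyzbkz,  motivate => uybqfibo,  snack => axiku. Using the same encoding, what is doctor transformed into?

The shifts repeat in a cycle of length 3: positions 0,1,… shift by +8, +10, +8, then the pattern repeats.
For doctor: d+8=l, o+10=y, c+8=k, t+8=b, o+10=y, r+8=z.

lykbyz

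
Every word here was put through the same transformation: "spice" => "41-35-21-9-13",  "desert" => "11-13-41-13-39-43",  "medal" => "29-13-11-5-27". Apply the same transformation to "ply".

35-27-53

s(#19)→41 and p(#16)→35: differences scale by 2, so n = 2·pos + 3. The formula is n = 2×(alphabet index, a=1) + 3.
On ply: p=16→35, l=12→27, y=25→53.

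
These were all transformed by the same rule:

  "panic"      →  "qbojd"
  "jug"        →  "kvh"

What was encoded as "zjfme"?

Compare letters: p→q is +1, a→b is +1, n→o is +1 — a constant shift. Each letter is shifted forward by 1 in the alphabet (a Caesar shift of +1).
Reversing it on zjfme: z−1=y, j−1=i, f−1=e, m−1=l, e−1=d.

yield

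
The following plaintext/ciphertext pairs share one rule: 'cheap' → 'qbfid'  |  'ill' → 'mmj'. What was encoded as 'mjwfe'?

The output letters match the input read backwards, each shifted +1: cheap reversed is paehc. Two steps: reverse the string, then apply a Caesar shift of +1.
Decoding mjwfe: shift back: m−1=l, j−1=i, w−1=v, f−1=e, e−1=d → lived; then reverse → devil.

devil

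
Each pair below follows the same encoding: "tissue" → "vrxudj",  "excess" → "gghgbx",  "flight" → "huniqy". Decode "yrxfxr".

wisdom

Shifts by position in tissue: pos 0: t→v (+2), pos 1: i→r (+9), pos 2: s→x (+5), pos 3: s→u (+2), pos 4: u→d (+9), pos 5: e→j (+5) — repeating every 3. It's a Vigenère-style cipher with numeric key [2,9,5]: position i shifts by key[i mod 3].
Undoing it on yrxfxr: y−2=w, r−9=i, x−5=s, f−2=d, x−9=o, r−5=m.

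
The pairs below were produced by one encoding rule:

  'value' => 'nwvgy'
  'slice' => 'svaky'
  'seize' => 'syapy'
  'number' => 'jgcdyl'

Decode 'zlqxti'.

Treating letters as 0–25, the rule is x ↦ 7x + 22 (mod 26).
Reversing it on zlqxti: z(25)→15·(25−22)≡19=t; l(11)→15·(11−22)≡17=r; q(16)→15·(16−22)≡14=o; x(23)→15·(23−22)≡15=p; t(19)→15·(19−22)≡7=h; i(8)→15·(8−22)≡24=y (all mod 26).

trophy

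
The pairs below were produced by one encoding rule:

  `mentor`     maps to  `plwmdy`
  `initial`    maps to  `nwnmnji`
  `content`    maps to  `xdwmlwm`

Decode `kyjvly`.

prayer

This is an affine cipher: with a=0,…,z=25, each position x becomes (7x+9) mod 26.
Reversing it on kyjvly: k(10)→15·(10−9)≡15=p; y(24)→15·(24−9)≡17=r; j(9)→15·(9−9)≡0=a; v(21)→15·(21−9)≡24=y; l(11)→15·(11−9)≡4=e; y(24)→15·(24−9)≡17=r (all mod 26).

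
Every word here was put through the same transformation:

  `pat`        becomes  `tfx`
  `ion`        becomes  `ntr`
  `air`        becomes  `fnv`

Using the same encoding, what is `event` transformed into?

Vowels shift forward by 5 and consonants shift forward by 4.
On event: e(vowel)+5=j, v(cons)+4=z, e(vowel)+5=j, n(cons)+4=r, t(cons)+4=x.

jzjrx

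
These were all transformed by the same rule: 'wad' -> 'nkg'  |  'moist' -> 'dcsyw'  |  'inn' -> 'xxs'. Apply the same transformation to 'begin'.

xsqol

The output letters match the input read backwards, each shifted +10: wad reversed is daw. Read the word backwards and shift each letter +10.
For begin: reverse → nigeb; then shift: n+10=x, i+10=s, g+10=q, e+10=o, b+10=l.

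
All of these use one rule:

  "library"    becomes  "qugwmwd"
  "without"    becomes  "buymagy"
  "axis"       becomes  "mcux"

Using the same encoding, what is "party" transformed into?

The shift depends on letter class: consonant l→q is +5, but vowel i→u is +12. The rule splits by letter class: vowels +12, consonants +5.
For party: p(cons)+5=u, a(vowel)+12=m, r(cons)+5=w, t(cons)+5=y, y(cons)+5=d.

umwyd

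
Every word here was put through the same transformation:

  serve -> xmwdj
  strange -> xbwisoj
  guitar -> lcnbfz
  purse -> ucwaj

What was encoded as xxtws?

spoon

The shifts repeat in a cycle of length 2: positions 0,1,… shift by +5, +8, then the pattern repeats.
Undoing it on xxtws: x−5=s, x−8=p, t−5=o, w−8=o, s−5=n.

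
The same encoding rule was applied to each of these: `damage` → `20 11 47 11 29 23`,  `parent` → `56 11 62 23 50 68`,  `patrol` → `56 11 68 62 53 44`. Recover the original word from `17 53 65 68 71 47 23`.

costume

With a=1..z=26, the number is 3·pos + 8.
Reversing it on 17 53 65 68 71 47 23: 17→(17−8)÷3=3=c, 53→(53−8)÷3=15=o, 65→(65−8)÷3=19=s, 68→(68−8)÷3=20=t, 71→(71−8)÷3=21=u, 47→(47−8)÷3=13=m, 23→(23−8)÷3=5=e.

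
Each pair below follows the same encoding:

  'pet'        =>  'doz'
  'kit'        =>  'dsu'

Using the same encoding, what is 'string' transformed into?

qxsbdc

The output letters match the input read backwards, each shifted +10: pet reversed is tep. The word is reversed, then every letter is shifted forward by 10.
On string: reverse → gnirts; then shift: g+10=q, n+10=x, i+10=s, r+10=b, t+10=d, s+10=c.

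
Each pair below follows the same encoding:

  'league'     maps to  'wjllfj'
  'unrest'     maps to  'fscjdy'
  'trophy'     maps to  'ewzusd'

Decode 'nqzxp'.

close

Shifts by position in league: pos 0: l→w (+11), pos 1: e→j (+5), pos 2: a→l (+11), pos 3: g→l (+5) — repeating every 2. A repeating key of period 2 is used — shifts +11, +5 over and over.
Decoding nqzxp: n−11=c, q−5=l, z−11=o, x−5=s, p−11=e.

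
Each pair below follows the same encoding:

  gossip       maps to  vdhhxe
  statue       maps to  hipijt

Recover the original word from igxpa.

Compare letters: g→v is +15, o→d is +15, s→h is +15 — a constant shift. It's a constant shift of +15 (ROT15).
Undoing it on igxpa: i−15=t, g−15=r, x−15=i, p−15=a, a−15=l.

trial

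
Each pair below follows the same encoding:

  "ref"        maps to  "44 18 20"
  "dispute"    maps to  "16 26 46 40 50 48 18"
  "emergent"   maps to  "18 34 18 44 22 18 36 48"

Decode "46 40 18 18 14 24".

speech

r(#18)→44 and e(#5)→18: differences scale by 2, so n = 2·pos + 8. With a=1..z=26, the number is 2·pos + 8.
Decoding 46 40 18 18 14 24: 46→(46−8)÷2=19=s, 40→(40−8)÷2=16=p, 18→(18−8)÷2=5=e, 18→(18−8)÷2=5=e, 14→(14−8)÷2=3=c, 24→(24−8)÷2=8=h.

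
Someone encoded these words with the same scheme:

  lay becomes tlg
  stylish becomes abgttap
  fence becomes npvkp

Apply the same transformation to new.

vpe

Two shifts are in play — +11 for a/e/i/o/u, +8 for every other letter.
On new: n(cons)+8=v, e(vowel)+11=p, w(cons)+8=e.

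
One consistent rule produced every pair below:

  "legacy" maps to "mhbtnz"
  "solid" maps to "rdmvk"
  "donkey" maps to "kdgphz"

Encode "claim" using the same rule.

nmtvj

l(11)→m(12) and e(4)→h(7) fit y≡23x+19 (mod 26); the inverse of 23 mod 26 is 17. Each letter's alphabet position (a=0..z=25) is mapped through 23·x+19 mod 26 — an affine cipher.
Applying it to claim: c(2)→23·2+19≡13=n; l(11)→23·11+19≡12=m; a(0)→23·0+19≡19=t; i(8)→23·8+19≡21=v; m(12)→23·12+19≡9=j (all mod 26).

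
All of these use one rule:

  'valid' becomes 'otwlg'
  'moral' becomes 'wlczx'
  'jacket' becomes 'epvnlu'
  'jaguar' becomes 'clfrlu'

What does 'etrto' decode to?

The output letters match the input read backwards, each shifted +11: valid reversed is dilav. Two steps: reverse the string, then apply a Caesar shift of +11.
Reversing it on etrto: shift back: e−11=t, t−11=i, r−11=g, t−11=i, o−11=d → tigid; then reverse → digit.

digit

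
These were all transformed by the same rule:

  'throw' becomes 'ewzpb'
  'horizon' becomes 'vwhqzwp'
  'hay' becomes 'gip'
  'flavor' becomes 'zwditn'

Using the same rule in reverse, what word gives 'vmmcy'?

The output letters match the input read backwards, each shifted +8: throw reversed is worht. The word is reversed, then every letter is shifted forward by 8.
Undoing it on vmmcy: shift back: v−8=n, m−8=e, m−8=e, c−8=u, y−8=q → neeuq; then reverse → queen.

queen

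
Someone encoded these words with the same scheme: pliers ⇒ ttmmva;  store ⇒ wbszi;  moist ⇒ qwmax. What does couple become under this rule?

gwyxpm

Shifts by position in pliers: pos 0: p→t (+4), pos 1: l→t (+8), pos 2: i→m (+4), pos 3: e→m (+8) — repeating every 2. It's a Vigenère-style cipher with numeric key [4,8]: position i shifts by key[i mod 2].
Applying it to couple: c+4=g, o+8=w, u+4=y, p+8=x, l+4=p, e+8=m.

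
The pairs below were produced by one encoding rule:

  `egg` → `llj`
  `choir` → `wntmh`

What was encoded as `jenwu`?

The output letters match the input read backwards, each shifted +5: egg reversed is gge. Read the word backwards and shift each letter +5.
Undoing it on jenwu: shift back: j−5=e, e−5=z, n−5=i, w−5=r, u−5=p → ezirp; then reverse → prize.

prize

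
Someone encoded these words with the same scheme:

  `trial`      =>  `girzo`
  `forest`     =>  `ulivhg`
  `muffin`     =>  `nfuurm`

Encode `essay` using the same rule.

Each pair mirrors across the alphabet (t↔g, r↔i, i↔r): positions sum to 25. Letters are reflected about the middle of the alphabet (position → 25−position): Atbash.
For essay: e↔v, s↔h, s↔h, a↔z, y↔b.

vhhzb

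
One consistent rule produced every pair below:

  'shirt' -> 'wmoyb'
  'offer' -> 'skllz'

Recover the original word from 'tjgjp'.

peach

In shirt: s→w is +4, h→m is +5, i→o is +6, r→y is +7 — the shift increases by 1 each position. The shift increases by 1 at each position, starting from +4: 4, 5, 6, ….
Undoing it on tjgjp: t−4=p, j−5=e, g−6=a, j−7=c, p−8=h.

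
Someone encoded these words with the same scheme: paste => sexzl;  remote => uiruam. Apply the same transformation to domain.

gsrgpv

In paste: p→s is +3, a→e is +4, s→x is +5, t→z is +6 — the shift increases by 1 each position. The shift increases by 1 at each position, starting from +3: 3, 4, 5, ….
On domain: d+3=g, o+4=s, m+5=r, a+6=g, i+7=p, n+8=v.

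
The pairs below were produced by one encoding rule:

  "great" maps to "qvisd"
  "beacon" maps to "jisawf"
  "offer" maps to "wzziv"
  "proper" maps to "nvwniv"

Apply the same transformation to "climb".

axyoj

g(6)→q(16) and r(17)→v(21) fit y≡17x+18 (mod 26); the inverse of 17 mod 26 is 23. Each letter's alphabet position (a=0..z=25) is mapped through 17·x+18 mod 26 — an affine cipher.
Applying it to climb: c(2)→17·2+18≡0=a; l(11)→17·11+18≡23=x; i(8)→17·8+18≡24=y; m(12)→17·12+18≡14=o; b(1)→17·1+18≡9=j (all mod 26).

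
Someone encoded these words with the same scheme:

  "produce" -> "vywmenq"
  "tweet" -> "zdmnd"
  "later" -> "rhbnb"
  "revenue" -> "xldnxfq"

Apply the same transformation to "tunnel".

zbvwow

In produce: p→v is +6, r→y is +7, o→w is +8, d→m is +9 — the shift increases by 1 each position. Letter i (0-indexed) is shifted by i+6, so successive shifts are 6, 7, 8, ….
For tunnel: t+6=z, u+7=b, n+8=v, n+9=w, e+10=o, l+11=w.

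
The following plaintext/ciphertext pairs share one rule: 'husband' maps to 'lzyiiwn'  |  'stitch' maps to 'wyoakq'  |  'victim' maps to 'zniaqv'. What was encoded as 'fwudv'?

In husband: h→l is +4, u→z is +5, s→y is +6, b→i is +7 — the shift increases by 1 each position. Letter i (0-indexed) is shifted by i+4, so successive shifts are 4, 5, 6, ….
Decoding fwudv: f−4=b, w−5=r, u−6=o, d−7=w, v−8=n.

brown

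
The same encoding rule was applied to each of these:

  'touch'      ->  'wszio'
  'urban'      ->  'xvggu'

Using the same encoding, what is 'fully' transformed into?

iyqrf

In touch: t→w is +3, o→s is +4, u→z is +5, c→i is +6 — the shift increases by 1 each position. The shift increases by 1 at each position, starting from +3: 3, 4, 5, ….
For fully: f+3=i, u+4=y, l+5=q, l+6=r, y+7=f.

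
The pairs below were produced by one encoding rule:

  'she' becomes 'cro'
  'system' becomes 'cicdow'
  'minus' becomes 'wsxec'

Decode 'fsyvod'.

Every letter moves 10 places later in the alphabet, wrapping around z→a.
Undoing it on fsyvod: f−10=v, s−10=i, y−10=o, v−10=l, o−10=e, d−10=t.

violet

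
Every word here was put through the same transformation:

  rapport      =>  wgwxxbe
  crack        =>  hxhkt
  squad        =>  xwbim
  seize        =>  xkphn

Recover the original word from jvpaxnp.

episode

The shift increases by 1 at each position, starting from +5: 5, 6, 7, ….
Decoding jvpaxnp: j−5=e, v−6=p, p−7=i, a−8=s, x−9=o, n−10=d, p−11=e.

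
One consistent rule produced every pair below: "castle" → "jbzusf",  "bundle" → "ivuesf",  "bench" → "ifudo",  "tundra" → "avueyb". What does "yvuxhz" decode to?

runway

Shifts by position in castle: pos 0: c→j (+7), pos 1: a→b (+1), pos 2: s→z (+7), pos 3: t→u (+1) — repeating every 2. The shifts repeat in a cycle of length 2: positions 0,1,… shift by +7, +1, then the pattern repeats.
Undoing it on yvuxhz: y−7=r, v−1=u, u−7=n, x−1=w, h−7=a, z−1=y.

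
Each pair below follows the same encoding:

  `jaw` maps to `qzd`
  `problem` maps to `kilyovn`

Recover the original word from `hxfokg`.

sculpt

Each pair mirrors across the alphabet (j↔q, a↔z, w↔d): positions sum to 25. This is the alphabet-reversal cipher (Atbash): a becomes z, b becomes y, etc.
Reversing it on hxfokg: h↔s, x↔c, f↔u, o↔l, k↔p, g↔t.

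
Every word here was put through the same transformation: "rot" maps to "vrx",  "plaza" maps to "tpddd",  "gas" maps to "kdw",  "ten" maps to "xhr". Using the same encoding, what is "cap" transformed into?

The shift depends on letter class: consonant r→v is +4, but vowel o→r is +3. Two shifts are in play — +3 for a/e/i/o/u, +4 for every other letter.
Applying it to cap: c(cons)+4=g, a(vowel)+3=d, p(cons)+4=t.

gdt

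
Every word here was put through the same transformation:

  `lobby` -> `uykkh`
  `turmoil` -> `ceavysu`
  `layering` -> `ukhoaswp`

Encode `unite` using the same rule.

Two shifts are in play — +10 for a/e/i/o/u, +9 for every other letter.
For unite: u(vowel)+10=e, n(cons)+9=w, i(vowel)+10=s, t(cons)+9=c, e(vowel)+10=o.

ewsco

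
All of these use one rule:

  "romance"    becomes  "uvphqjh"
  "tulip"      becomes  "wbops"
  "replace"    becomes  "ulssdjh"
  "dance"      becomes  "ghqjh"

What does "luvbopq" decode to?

Shifts by position in romance: pos 0: r→u (+3), pos 1: o→v (+7), pos 2: m→p (+3), pos 3: a→h (+7) — repeating every 2. It's a Vigenère-style cipher with numeric key [3,7]: position i shifts by key[i mod 2].
Undoing it on luvbopq: l−3=i, u−7=n, v−3=s, b−7=u, o−3=l, p−7=i, q−3=n.

insulin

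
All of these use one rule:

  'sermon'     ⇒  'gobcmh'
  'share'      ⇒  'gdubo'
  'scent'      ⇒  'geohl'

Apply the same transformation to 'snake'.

Each letter's alphabet position (a=0..z=25) is mapped through 5·x+20 mod 26 — an affine cipher.
On snake: s(18)→5·18+20≡6=g; n(13)→5·13+20≡7=h; a(0)→5·0+20≡20=u; k(10)→5·10+20≡18=s; e(4)→5·4+20≡14=o (all mod 26).

ghuso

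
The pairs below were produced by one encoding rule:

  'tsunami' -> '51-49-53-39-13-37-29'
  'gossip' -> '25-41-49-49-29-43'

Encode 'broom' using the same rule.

t(#20)→51 and s(#19)→49: differences scale by 2, so n = 2·pos + 11. The formula is n = 2×(alphabet index, a=1) + 11.
For broom: b=2→15, r=18→47, o=15→41, o=15→41, m=13→37.

15-47-41-41-37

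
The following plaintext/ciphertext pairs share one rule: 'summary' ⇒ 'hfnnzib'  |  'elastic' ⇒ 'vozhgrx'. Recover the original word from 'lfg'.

Each pair mirrors across the alphabet (s↔h, u↔f, m↔n): positions sum to 25. Each letter is replaced by its mirror in the alphabet: a↔z, b↔y, c↔x, and so on (the Atbash cipher).
Decoding lfg: l↔o, f↔u, g↔t.

out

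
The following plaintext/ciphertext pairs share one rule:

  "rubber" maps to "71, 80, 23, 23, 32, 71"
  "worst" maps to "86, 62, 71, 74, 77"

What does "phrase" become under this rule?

65, 41, 71, 20, 74, 32

r(#18)→71 and u(#21)→80: differences scale by 3, so n = 3·pos + 17. With a=1..z=26, the number is 3·pos + 17.
For phrase: p=16→65, h=8→41, r=18→71, a=1→20, s=19→74, e=5→32.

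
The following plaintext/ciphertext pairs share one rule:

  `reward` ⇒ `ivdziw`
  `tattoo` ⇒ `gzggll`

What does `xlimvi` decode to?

corner

Each pair mirrors across the alphabet (r↔i, e↔v, w↔d): positions sum to 25. Letters are reflected about the middle of the alphabet (position → 25−position): Atbash.
Reversing it on xlimvi: x↔c, l↔o, i↔r, m↔n, v↔e, i↔r.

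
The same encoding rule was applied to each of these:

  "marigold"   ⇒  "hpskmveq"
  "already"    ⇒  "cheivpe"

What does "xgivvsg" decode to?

The output letters match the input read backwards, each shifted +4: marigold reversed is dlogiram. Read the word backwards and shift each letter +4.
Undoing it on xgivvsg: shift back: x−4=t, g−4=c, i−4=e, v−4=r, v−4=r, s−4=o, g−4=c → tcerroc; then reverse → correct.

correct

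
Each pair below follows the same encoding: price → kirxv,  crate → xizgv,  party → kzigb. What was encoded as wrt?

Each pair mirrors across the alphabet (p↔k, r↔i, i↔r): positions sum to 25. Letters are reflected about the middle of the alphabet (position → 25−position): Atbash.
Reversing it on wrt: w↔d, r↔i, t↔g.

dig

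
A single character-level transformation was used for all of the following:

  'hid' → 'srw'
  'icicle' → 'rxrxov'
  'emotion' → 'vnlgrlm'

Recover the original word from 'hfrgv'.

Each pair mirrors across the alphabet (h↔s, i↔r, d↔w): positions sum to 25. Letters are reflected about the middle of the alphabet (position → 25−position): Atbash.
Decoding hfrgv: h↔s, f↔u, r↔i, g↔t, v↔e.

suite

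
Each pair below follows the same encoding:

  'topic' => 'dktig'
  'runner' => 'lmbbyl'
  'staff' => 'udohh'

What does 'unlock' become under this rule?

mbjkga

Treating letters as 0–25, the rule is x ↦ 9x + 14 (mod 26).
For unlock: u(20)→9·20+14≡12=m; n(13)→9·13+14≡1=b; l(11)→9·11+14≡9=j; o(14)→9·14+14≡10=k; c(2)→9·2+14≡6=g; k(10)→9·10+14≡0=a (all mod 26).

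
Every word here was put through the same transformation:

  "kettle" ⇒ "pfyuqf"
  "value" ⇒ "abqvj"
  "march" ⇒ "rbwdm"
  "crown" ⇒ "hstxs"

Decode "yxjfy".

A repeating key of period 2 is used — shifts +5, +1 over and over.
Reversing it on yxjfy: y−5=t, x−1=w, j−5=e, f−1=e, y−5=t.

tweet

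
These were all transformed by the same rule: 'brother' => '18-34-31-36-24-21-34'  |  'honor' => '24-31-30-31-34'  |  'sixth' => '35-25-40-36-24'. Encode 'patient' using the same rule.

32-17-36-25-21-30-36

b is letter #2 and maps to 18: an offset of 16. Each letter is replaced by its alphabet position (a=1..z=26) + 16.
On patient: p=16→32, a=1→17, t=20→36, i=9→25, e=5→21, n=14→30, t=20→36.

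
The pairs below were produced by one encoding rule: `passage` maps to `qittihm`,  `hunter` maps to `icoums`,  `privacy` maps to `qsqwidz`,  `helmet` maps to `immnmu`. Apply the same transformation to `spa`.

tqi

The shift depends on letter class: consonant p→q is +1, but vowel a→i is +8. Two shifts are in play — +8 for a/e/i/o/u, +1 for every other letter.
For spa: s(cons)+1=t, p(cons)+1=q, a(vowel)+8=i.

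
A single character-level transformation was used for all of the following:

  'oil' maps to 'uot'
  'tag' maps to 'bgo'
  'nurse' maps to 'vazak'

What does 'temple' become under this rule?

bkuxtk

The shift depends on letter class: consonant l→t is +8, but vowel o→u is +6. Two shifts are in play — +6 for a/e/i/o/u, +8 for every other letter.
Applying it to temple: t(cons)+8=b, e(vowel)+6=k, m(cons)+8=u, p(cons)+8=x, l(cons)+8=t, e(vowel)+6=k.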